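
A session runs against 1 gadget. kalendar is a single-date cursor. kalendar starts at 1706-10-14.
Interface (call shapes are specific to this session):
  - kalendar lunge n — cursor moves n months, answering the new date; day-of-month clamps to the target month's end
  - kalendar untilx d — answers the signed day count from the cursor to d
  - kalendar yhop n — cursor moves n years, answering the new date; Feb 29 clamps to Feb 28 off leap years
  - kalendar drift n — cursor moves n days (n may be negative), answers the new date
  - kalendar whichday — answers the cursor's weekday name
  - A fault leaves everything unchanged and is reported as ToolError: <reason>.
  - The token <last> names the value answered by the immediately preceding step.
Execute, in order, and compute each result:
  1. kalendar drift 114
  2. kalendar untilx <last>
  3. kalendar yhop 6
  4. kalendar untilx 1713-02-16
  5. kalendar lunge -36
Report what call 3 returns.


Answer: 1713-02-05

Derivation:
I invoke kalendar drift(n='114'), → 1707-02-05.
I try kalendar untilx(d='<last>'), yielding 0.
Invoking kalendar yhop(n='6'), and observe 1713-02-05.
I call kalendar untilx(d='1713-02-16'), — result: 11.
I call kalendar lunge(n='-36'), which returns 1710-02-05.


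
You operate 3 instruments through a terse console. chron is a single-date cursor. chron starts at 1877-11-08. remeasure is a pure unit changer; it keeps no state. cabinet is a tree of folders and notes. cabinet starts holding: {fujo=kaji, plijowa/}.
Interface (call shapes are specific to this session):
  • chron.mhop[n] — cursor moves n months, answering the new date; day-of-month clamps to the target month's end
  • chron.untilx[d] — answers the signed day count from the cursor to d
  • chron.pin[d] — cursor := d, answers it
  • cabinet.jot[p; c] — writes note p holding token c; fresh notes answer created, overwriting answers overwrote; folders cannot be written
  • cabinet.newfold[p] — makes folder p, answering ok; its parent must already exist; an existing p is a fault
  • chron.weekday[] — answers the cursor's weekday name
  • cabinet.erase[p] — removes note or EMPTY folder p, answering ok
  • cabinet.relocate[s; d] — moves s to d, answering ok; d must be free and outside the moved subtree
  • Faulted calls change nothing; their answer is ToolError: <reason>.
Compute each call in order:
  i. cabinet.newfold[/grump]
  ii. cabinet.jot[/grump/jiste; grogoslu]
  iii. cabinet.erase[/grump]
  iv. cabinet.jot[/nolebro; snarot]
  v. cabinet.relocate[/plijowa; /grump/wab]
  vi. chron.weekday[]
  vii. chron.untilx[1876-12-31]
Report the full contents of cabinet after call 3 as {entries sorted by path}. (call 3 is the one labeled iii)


! 1. newfold(p='/grump') ~> ok
! 2. jot(p='/grump/jiste', c='grogoslu') ~> created
! 3. erase(p='/grump') ~> ToolError: not empty
! 4. jot(p='/nolebro', c='snarot') ~> created
! 5. relocate(s='/plijowa', d='/grump/wab') ~> ok
! 6. weekday() ~> Thursday
! 7. untilx(d='1876-12-31') ~> -312

Answer: {fujo=kaji, grump/, grump/jiste=grogoslu, plijowa/}


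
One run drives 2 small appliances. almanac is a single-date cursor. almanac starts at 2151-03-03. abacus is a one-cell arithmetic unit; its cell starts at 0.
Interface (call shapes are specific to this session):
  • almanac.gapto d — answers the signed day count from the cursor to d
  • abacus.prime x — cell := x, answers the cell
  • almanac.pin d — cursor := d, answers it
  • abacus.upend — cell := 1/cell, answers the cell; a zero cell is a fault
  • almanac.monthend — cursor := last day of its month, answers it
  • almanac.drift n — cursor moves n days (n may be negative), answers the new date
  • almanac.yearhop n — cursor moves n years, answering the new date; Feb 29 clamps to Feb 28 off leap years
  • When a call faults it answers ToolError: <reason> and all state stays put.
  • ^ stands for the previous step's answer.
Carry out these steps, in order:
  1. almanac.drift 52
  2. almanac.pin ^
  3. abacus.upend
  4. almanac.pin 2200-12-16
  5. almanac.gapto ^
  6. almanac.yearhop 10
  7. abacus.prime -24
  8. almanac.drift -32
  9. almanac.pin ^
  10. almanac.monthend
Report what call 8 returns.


Answer: 2210-11-14

Derivation:
Do: drift[n='52']
See: 2151-04-24
Do: pin[d='^']
See: 2151-04-24
Do: upend[]
See: ToolError: reciprocal of zero
Do: pin[d='2200-12-16']
See: 2200-12-16
Do: gapto[d='^']
See: 0
Do: yearhop[n='10']
See: 2210-12-16
Do: prime[x='-24']
See: -24
Do: drift[n='-32']
See: 2210-11-14
Do: pin[d='^']
See: 2210-11-14
Do: monthend[]
See: 2210-11-30


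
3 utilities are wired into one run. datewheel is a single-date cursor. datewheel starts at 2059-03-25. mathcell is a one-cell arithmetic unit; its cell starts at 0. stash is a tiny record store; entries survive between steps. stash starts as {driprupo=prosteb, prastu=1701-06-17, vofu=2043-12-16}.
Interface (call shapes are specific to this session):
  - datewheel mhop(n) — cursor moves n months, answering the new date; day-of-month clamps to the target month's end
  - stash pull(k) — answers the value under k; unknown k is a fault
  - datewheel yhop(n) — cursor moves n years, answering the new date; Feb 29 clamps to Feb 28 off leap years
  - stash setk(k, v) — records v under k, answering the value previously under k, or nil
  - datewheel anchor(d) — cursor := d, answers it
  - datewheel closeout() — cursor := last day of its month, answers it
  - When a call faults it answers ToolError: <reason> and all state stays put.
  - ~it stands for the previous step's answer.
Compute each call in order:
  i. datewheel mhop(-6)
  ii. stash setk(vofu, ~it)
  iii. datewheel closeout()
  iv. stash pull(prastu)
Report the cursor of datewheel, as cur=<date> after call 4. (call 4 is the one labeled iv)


·→ datewheel mhop(n: -6)
·← 2058-09-25
·→ stash setk(k: vofu, v: ~it)
·← 2043-12-16
·→ datewheel closeout()
·← 2058-09-30
·→ stash pull(k: prastu)
·← 1701-06-17

Answer: cur=2058-09-30


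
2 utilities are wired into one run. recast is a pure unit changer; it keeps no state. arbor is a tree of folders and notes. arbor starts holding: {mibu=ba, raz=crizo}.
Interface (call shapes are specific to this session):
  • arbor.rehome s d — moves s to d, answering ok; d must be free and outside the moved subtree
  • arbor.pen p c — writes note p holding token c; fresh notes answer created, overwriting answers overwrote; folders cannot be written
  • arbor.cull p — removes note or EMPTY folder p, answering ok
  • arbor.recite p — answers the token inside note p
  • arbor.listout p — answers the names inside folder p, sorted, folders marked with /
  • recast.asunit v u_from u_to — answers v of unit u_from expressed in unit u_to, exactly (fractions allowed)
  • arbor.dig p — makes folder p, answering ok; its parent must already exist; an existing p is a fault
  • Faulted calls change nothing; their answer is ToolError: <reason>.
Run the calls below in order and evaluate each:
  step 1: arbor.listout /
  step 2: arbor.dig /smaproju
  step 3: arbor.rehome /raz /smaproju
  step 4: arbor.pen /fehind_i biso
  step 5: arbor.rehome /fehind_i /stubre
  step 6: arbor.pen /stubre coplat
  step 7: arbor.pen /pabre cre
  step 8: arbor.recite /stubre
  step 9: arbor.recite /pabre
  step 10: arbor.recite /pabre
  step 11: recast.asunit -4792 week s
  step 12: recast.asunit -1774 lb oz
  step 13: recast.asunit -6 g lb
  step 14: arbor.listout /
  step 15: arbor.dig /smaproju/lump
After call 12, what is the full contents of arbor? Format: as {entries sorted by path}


>> arbor.listout(/)
<< [mibu, raz]
>> arbor.dig(/smaproju)
<< ok
>> arbor.rehome(/raz, /smaproju)
<< ToolError: exists
>> arbor.pen(/fehind_i, biso)
<< created
>> arbor.rehome(/fehind_i, /stubre)
<< ok
>> arbor.pen(/stubre, coplat)
<< overwrote
>> arbor.pen(/pabre, cre)
<< created
>> arbor.recite(/stubre)
<< coplat
>> arbor.recite(/pabre)
<< cre
>> arbor.recite(/pabre)
<< cre
>> recast.asunit(-4792, week, s)
<< -2898201600
>> recast.asunit(-1774, lb, oz)
<< -28384
>> recast.asunit(-6, g, lb)
<< -600000/45359237
>> arbor.listout(/)
<< [mibu, pabre, raz, smaproju/, stubre]
>> arbor.dig(/smaproju/lump)
<< ok

Answer: {mibu=ba, pabre=cre, raz=crizo, smaproju/, stubre=coplat}


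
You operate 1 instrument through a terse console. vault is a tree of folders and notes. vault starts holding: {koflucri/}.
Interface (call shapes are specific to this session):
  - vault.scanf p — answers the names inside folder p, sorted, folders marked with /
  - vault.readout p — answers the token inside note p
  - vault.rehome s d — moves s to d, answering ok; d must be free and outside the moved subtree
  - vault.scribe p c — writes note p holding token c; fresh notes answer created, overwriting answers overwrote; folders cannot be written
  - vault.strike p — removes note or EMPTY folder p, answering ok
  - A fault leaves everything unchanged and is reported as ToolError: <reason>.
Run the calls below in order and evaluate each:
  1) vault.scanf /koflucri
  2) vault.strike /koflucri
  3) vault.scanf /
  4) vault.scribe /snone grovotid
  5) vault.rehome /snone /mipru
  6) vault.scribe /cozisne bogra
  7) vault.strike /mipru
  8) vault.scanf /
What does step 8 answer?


! vault.scanf(p→/koflucri) == []
! vault.strike(p→/koflucri) == ok
! vault.scanf(p→/) == []
! vault.scribe(p→/snone, c→grovotid) == created
! vault.rehome(s→/snone, d→/mipru) == ok
! vault.scribe(p→/cozisne, c→bogra) == created
! vault.strike(p→/mipru) == ok
! vault.scanf(p→/) == [cozisne]

Answer: [cozisne]


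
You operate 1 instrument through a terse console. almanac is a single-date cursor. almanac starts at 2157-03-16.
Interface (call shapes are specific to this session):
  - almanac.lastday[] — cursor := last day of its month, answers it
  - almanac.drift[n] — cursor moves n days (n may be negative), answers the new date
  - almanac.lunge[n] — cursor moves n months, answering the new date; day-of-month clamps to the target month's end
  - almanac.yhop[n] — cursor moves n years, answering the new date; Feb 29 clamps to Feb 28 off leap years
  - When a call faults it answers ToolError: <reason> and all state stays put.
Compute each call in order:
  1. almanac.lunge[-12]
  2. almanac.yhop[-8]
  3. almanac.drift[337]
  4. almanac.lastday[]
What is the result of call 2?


>>> almanac.lunge -12
= 2156-03-16
>>> almanac.yhop -8
= 2148-03-16
>>> almanac.drift 337
= 2149-02-16
>>> almanac.lastday
= 2149-02-28

Answer: 2148-03-16


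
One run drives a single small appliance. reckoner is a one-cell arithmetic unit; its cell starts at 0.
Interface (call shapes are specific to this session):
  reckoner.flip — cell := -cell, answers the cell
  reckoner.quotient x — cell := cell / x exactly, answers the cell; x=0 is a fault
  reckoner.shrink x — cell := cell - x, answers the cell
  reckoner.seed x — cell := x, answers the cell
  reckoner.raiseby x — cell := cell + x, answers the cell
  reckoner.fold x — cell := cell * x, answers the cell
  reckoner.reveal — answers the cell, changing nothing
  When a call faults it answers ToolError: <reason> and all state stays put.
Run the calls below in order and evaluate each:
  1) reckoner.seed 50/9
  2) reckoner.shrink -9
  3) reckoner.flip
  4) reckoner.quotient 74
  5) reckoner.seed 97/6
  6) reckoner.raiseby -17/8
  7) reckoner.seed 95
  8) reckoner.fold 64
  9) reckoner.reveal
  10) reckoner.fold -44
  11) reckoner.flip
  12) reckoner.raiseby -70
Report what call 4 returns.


[in] reckoner.seed x='50/9'
:: 50/9
[in] reckoner.shrink x='-9'
:: 131/9
[in] reckoner.flip
:: -131/9
[in] reckoner.quotient x='74'
:: -131/666
[in] reckoner.seed x='97/6'
:: 97/6
[in] reckoner.raiseby x='-17/8'
:: 337/24
[in] reckoner.seed x='95'
:: 95
[in] reckoner.fold x='64'
:: 6080
[in] reckoner.reveal
:: 6080
[in] reckoner.fold x='-44'
:: -267520
[in] reckoner.flip
:: 267520
[in] reckoner.raiseby x='-70'
:: 267450

Answer: -131/666


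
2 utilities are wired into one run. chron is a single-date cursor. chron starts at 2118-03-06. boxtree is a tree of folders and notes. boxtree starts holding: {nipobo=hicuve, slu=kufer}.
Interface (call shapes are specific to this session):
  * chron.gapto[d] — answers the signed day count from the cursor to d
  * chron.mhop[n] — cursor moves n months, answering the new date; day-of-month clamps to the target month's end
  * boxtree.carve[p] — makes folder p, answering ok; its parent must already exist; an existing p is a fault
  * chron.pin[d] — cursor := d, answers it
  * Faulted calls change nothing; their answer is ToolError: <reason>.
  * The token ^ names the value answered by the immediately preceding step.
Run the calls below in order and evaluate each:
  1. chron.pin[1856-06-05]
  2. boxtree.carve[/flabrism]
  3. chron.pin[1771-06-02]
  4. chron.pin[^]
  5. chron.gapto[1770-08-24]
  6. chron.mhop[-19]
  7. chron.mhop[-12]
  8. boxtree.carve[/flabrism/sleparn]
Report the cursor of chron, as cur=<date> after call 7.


Answer: cur=1768-11-02

Derivation:
Do: chron.pin[1856-06-05]
See: 1856-06-05
Do: boxtree.carve[/flabrism]
See: ok
Do: chron.pin[1771-06-02]
See: 1771-06-02
Do: chron.pin[^]
See: 1771-06-02
Do: chron.gapto[1770-08-24]
See: -282
Do: chron.mhop[-19]
See: 1769-11-02
Do: chron.mhop[-12]
See: 1768-11-02
Do: boxtree.carve[/flabrism/sleparn]
See: ok


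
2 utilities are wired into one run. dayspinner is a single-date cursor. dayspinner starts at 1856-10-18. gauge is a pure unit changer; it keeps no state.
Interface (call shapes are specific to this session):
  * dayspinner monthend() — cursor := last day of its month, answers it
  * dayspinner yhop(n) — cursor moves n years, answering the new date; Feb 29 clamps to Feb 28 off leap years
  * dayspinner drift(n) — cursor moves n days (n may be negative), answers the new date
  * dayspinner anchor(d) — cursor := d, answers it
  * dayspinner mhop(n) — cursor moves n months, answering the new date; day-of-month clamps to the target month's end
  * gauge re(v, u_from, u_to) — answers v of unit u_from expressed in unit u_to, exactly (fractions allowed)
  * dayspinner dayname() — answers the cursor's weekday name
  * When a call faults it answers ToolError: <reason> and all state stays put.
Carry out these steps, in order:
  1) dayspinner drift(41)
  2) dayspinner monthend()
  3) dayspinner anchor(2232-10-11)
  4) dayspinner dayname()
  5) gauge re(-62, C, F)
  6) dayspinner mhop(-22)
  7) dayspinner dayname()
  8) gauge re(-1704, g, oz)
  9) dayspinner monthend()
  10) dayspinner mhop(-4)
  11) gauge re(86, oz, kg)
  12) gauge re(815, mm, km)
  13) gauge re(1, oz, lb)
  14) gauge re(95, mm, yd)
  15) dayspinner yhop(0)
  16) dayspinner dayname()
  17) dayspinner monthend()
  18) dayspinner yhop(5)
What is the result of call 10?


Answer: 2230-08-31

Derivation:
! 1. dayspinner drift(n='41') => 1856-11-28
! 2. dayspinner monthend() => 1856-11-30
! 3. dayspinner anchor(d='2232-10-11') => 2232-10-11
! 4. dayspinner dayname() => Thursday
! 5. gauge re(v='-62', u_from='C', u_to='F') => -398/5
! 6. dayspinner mhop(n='-22') => 2230-12-11
! 7. dayspinner dayname() => Saturday
! 8. gauge re(v='-1704', u_from='g', u_to='oz') => -2726400000/45359237
! 9. dayspinner monthend() => 2230-12-31
! 10. dayspinner mhop(n='-4') => 2230-08-31
! 11. gauge re(v='86', u_from='oz', u_to='kg') => 1950447191/800000000
! 12. gauge re(v='815', u_from='mm', u_to='km') => 163/200000
! 13. gauge re(v='1', u_from='oz', u_to='lb') => 1/16
! 14. gauge re(v='95', u_from='mm', u_to='yd') => 475/4572
! 15. dayspinner yhop(n='0') => 2230-08-31
! 16. dayspinner dayname() => Tuesday
! 17. dayspinner monthend() => 2230-08-31
! 18. dayspinner yhop(n='5') => 2235-08-31


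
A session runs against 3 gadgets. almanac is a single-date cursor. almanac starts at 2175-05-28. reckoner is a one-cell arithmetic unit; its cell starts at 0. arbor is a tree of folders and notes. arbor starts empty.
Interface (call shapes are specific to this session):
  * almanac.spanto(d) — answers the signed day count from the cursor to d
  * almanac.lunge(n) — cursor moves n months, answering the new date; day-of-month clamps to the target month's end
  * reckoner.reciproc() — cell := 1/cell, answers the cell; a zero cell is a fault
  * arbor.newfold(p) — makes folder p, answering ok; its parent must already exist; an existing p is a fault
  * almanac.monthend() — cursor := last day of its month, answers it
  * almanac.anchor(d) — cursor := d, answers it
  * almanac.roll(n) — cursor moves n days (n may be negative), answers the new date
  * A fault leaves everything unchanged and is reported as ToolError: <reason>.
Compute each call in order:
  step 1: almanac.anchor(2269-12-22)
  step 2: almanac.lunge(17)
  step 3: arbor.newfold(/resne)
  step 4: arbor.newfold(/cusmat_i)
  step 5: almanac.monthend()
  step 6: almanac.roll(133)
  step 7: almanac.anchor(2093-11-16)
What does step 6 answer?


Answer: 2271-10-11

Derivation:
~$ almanac.anchor d='2269-12-22'
[out] 2269-12-22
~$ almanac.lunge n='17'
[out] 2271-05-22
~$ arbor.newfold p='/resne'
[out] ok
~$ arbor.newfold p='/cusmat_i'
[out] ok
~$ almanac.monthend
[out] 2271-05-31
~$ almanac.roll n='133'
[out] 2271-10-11
~$ almanac.anchor d='2093-11-16'
[out] 2093-11-16


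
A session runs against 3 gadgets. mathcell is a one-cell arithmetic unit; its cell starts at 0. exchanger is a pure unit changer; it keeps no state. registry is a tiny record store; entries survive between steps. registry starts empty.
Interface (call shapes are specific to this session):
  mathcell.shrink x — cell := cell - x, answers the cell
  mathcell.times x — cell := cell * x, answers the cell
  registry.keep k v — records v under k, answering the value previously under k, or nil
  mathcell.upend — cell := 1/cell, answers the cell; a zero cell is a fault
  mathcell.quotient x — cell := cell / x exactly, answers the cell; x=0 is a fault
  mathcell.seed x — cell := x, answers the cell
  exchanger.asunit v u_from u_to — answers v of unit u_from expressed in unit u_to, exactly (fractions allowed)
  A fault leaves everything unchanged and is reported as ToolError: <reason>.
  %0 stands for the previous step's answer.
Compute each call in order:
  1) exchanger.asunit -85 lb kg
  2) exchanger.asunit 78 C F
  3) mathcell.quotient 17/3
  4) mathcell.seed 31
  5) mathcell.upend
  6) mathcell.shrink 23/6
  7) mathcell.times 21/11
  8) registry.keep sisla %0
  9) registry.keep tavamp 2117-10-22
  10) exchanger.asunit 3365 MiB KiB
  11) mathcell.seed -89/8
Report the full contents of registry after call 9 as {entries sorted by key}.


Answer: {sisla=-4949/682, tavamp=2117-10-22}

Derivation:
I call asunit with v='-85', u_from='lb', u_to='kg', and observe -771107029/20000000.
Using asunit with v='78', u_from='C', u_to='F', and observe 862/5.
Invoking quotient with x='17/3': 0.
Now I run seed with x='31', and get 31.
I run upend, yielding 1/31.
Invoking shrink with x='23/6', which returns -707/186.
Next I call times with x='21/11', → -4949/682.
I invoke keep with k='sisla', v='%0', and get nil.
I run keep with k='tavamp', v='2117-10-22', giving nil.
I call asunit with v='3365', u_from='MiB', u_to='KiB', and see 3445760.
Using seed with x='-89/8', and get -89/8.


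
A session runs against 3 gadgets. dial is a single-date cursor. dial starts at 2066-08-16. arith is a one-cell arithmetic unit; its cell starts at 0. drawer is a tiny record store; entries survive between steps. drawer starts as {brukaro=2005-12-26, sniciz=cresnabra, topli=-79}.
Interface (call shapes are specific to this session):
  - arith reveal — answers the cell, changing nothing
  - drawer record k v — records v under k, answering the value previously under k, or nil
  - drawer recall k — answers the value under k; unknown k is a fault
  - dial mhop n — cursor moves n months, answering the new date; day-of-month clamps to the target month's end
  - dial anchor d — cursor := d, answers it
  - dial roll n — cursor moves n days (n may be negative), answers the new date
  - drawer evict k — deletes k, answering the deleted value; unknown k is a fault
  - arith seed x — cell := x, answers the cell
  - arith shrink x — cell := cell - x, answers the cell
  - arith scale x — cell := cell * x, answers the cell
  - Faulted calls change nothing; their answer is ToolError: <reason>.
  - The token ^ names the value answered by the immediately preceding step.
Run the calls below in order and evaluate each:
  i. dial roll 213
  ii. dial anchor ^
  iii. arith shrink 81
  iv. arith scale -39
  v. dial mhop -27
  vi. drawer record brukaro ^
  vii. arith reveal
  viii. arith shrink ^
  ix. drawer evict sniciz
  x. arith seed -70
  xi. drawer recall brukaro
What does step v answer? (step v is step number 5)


Answer: 2064-12-17

Derivation:
>>> dial roll n: 213
[out] 2067-03-17
>>> dial anchor d: ^
[out] 2067-03-17
>>> arith shrink x: 81
[out] -81
>>> arith scale x: -39
[out] 3159
>>> dial mhop n: -27
[out] 2064-12-17
>>> drawer record k: brukaro v: ^
[out] 2005-12-26
>>> arith reveal
[out] 3159
>>> arith shrink x: ^
[out] 0
>>> drawer evict k: sniciz
[out] cresnabra
>>> arith seed x: -70
[out] -70
>>> drawer recall k: brukaro
[out] 2064-12-17


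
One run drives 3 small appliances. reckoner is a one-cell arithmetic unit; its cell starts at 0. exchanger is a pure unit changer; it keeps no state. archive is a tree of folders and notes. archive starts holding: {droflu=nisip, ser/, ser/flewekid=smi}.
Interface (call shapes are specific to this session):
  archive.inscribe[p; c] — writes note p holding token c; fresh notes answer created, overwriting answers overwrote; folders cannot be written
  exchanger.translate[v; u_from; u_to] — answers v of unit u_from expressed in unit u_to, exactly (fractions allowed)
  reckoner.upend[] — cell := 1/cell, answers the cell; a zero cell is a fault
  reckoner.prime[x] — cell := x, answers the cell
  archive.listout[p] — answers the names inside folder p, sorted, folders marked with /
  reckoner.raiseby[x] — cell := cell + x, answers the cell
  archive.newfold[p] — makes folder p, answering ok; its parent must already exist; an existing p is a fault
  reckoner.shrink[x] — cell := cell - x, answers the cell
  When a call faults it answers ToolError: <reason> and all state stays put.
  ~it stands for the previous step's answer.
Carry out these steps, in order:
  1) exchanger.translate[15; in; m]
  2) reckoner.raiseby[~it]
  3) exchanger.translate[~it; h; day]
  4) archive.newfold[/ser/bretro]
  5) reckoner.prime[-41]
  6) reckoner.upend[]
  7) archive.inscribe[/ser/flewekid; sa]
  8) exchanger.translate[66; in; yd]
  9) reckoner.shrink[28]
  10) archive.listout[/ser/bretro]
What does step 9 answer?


Answer: -1149/41

Derivation:
$ exchanger.translate v→15 u_from→in u_to→m
:: 381/1000
$ reckoner.raiseby x→~it
:: 381/1000
$ exchanger.translate v→~it u_from→h u_to→day
:: 127/8000
$ archive.newfold p→/ser/bretro
:: ok
$ reckoner.prime x→-41
:: -41
$ reckoner.upend
:: -1/41
$ archive.inscribe p→/ser/flewekid c→sa
:: overwrote
$ exchanger.translate v→66 u_from→in u_to→yd
:: 11/6
$ reckoner.shrink x→28
:: -1149/41
$ archive.listout p→/ser/bretro
:: []


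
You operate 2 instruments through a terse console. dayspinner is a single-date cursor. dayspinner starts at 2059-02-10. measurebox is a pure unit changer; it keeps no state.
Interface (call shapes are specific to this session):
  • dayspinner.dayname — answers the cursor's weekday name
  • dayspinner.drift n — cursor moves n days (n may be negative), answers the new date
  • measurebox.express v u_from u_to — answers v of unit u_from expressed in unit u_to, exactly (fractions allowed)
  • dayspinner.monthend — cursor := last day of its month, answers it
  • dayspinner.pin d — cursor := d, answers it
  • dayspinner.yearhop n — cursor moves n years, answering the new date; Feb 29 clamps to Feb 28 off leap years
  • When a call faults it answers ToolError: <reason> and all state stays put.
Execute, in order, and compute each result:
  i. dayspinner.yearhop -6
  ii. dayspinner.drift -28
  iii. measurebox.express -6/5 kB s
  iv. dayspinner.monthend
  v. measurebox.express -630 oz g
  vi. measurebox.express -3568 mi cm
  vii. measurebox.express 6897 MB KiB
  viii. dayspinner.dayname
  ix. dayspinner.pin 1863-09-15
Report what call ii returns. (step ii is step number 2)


Do: dayspinner.yearhop[n: -6]
See: 2053-02-10
Do: dayspinner.drift[n: -28]
See: 2053-01-13
Do: measurebox.express[v: -6/5; u_from: kB; u_to: s]
See: ToolError: incompatible units
Do: dayspinner.monthend[]
See: 2053-01-31
Do: measurebox.express[v: -630; u_from: oz; u_to: g]
See: -2857631931/160000
Do: measurebox.express[v: -3568; u_from: mi; u_to: cm]
See: -2871069696/5
Do: measurebox.express[v: 6897; u_from: MB; u_to: KiB]
See: 107765625/16
Do: dayspinner.dayname[]
See: Friday
Do: dayspinner.pin[d: 1863-09-15]
See: 1863-09-15

Answer: 2053-01-13


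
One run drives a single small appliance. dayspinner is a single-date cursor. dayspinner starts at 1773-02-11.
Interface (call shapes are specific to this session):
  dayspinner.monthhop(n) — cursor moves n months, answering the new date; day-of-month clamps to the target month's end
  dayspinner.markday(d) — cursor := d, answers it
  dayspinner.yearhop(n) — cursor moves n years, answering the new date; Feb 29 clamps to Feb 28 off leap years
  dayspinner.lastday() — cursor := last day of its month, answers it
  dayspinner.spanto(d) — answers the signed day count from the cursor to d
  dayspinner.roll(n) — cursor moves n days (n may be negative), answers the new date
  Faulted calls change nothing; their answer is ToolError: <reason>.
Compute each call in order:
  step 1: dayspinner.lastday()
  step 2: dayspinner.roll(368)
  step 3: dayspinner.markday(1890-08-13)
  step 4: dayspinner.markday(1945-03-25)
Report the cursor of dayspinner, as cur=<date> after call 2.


Answer: cur=1774-03-03

Derivation:
// 1. dayspinner.lastday() => 1773-02-28
// 2. dayspinner.roll(n=368) => 1774-03-03
// 3. dayspinner.markday(d=1890-08-13) => 1890-08-13
// 4. dayspinner.markday(d=1945-03-25) => 1945-03-25


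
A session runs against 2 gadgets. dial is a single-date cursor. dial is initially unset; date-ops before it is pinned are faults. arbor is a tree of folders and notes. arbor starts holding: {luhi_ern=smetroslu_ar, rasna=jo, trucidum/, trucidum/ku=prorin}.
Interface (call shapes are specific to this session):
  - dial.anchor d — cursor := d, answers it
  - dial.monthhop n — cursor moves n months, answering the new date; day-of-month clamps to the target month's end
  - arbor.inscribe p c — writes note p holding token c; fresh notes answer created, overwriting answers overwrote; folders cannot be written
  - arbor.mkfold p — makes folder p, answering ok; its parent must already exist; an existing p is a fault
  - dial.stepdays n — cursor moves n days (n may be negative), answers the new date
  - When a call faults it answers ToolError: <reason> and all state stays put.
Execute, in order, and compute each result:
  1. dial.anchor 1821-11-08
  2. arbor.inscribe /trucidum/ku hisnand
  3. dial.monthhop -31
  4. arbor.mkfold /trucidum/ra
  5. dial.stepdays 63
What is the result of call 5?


Answer: 1819-06-10

Derivation:
Act: anchor[d=1821-11-08]
Obs: 1821-11-08
Act: inscribe[p=/trucidum/ku; c=hisnand]
Obs: overwrote
Act: monthhop[n=-31]
Obs: 1819-04-08
Act: mkfold[p=/trucidum/ra]
Obs: ok
Act: stepdays[n=63]
Obs: 1819-06-10


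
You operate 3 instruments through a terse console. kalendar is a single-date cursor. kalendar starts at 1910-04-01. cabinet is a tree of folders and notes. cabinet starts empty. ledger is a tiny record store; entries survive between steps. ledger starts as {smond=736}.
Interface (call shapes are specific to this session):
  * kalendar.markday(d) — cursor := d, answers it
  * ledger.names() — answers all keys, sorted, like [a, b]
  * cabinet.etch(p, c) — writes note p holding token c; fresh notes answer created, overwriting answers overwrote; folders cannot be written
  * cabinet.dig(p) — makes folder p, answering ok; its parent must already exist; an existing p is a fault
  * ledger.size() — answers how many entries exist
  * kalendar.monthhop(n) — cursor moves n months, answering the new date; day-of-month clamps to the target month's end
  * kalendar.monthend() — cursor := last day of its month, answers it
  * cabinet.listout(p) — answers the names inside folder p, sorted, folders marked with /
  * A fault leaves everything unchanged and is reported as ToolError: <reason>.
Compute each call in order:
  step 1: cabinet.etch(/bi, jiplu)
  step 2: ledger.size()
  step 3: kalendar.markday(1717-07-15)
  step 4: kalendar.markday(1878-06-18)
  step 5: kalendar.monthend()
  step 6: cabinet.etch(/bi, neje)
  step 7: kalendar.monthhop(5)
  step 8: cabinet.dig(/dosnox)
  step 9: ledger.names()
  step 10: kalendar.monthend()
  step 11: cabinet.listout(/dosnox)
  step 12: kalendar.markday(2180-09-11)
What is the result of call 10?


> cabinet.etch p→/bi c→jiplu
= created
> ledger.size
= 1
> kalendar.markday d→1717-07-15
= 1717-07-15
> kalendar.markday d→1878-06-18
= 1878-06-18
> kalendar.monthend
= 1878-06-30
> cabinet.etch p→/bi c→neje
= overwrote
> kalendar.monthhop n→5
= 1878-11-30
> cabinet.dig p→/dosnox
= ok
> ledger.names
= [smond]
> kalendar.monthend
= 1878-11-30
> cabinet.listout p→/dosnox
= []
> kalendar.markday d→2180-09-11
= 2180-09-11

Answer: 1878-11-30


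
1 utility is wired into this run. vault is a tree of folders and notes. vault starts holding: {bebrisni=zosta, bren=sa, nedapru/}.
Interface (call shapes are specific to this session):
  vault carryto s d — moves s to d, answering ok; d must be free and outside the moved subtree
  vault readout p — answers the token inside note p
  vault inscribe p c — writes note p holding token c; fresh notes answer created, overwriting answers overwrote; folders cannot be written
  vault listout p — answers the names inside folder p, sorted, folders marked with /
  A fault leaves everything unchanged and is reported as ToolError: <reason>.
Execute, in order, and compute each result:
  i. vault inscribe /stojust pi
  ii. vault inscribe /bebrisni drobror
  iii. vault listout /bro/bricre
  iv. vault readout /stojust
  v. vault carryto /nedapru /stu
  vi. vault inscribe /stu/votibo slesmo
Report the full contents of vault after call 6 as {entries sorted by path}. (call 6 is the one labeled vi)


Answer: {bebrisni=drobror, bren=sa, stojust=pi, stu/, stu/votibo=slesmo}

Derivation:
;; 1. vault inscribe(p→/stojust, c→pi) : created
;; 2. vault inscribe(p→/bebrisni, c→drobror) : overwrote
;; 3. vault listout(p→/bro/bricre) : ToolError: not found
;; 4. vault readout(p→/stojust) : pi
;; 5. vault carryto(s→/nedapru, d→/stu) : ok
;; 6. vault inscribe(p→/stu/votibo, c→slesmo) : created


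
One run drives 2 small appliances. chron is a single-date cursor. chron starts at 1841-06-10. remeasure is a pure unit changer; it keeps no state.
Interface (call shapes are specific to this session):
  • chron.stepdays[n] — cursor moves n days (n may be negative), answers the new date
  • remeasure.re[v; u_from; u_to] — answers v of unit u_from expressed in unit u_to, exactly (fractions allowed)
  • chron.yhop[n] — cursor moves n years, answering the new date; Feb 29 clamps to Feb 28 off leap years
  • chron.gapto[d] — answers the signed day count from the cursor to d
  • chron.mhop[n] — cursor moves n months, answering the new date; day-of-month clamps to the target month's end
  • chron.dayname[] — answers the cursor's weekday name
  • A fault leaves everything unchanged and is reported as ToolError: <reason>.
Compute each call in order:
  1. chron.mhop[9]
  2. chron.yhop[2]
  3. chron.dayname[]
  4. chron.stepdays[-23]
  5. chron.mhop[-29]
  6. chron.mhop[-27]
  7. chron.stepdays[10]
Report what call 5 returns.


Answer: 1841-09-16

Derivation:
$ chron.mhop n=9
= 1842-03-10
$ chron.yhop n=2
= 1844-03-10
$ chron.dayname
= Sunday
$ chron.stepdays n=-23
= 1844-02-16
$ chron.mhop n=-29
= 1841-09-16
$ chron.mhop n=-27
= 1839-06-16
$ chron.stepdays n=10
= 1839-06-26


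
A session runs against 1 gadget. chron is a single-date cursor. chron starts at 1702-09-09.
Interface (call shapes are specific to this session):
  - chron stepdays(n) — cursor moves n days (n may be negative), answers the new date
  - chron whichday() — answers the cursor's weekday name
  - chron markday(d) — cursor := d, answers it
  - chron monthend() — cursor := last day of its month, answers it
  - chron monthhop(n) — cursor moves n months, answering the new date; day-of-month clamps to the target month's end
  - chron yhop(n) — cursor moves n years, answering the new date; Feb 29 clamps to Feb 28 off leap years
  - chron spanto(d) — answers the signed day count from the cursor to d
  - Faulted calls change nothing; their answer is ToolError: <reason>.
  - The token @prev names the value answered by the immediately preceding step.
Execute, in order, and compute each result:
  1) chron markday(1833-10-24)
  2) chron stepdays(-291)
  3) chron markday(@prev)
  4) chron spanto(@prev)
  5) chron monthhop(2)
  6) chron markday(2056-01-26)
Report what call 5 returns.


Answer: 1833-03-06

Derivation:
Calling chron markday(d=1833-10-24), and see 1833-10-24.
I use chron stepdays(n=-291), → 1833-01-06.
Then chron markday(d=@prev), and observe 1833-01-06.
Now I run chron spanto(d=@prev), and observe 0.
I call chron monthhop(n=2), yielding 1833-03-06.
I invoke chron markday(d=2056-01-26), and see 2056-01-26.


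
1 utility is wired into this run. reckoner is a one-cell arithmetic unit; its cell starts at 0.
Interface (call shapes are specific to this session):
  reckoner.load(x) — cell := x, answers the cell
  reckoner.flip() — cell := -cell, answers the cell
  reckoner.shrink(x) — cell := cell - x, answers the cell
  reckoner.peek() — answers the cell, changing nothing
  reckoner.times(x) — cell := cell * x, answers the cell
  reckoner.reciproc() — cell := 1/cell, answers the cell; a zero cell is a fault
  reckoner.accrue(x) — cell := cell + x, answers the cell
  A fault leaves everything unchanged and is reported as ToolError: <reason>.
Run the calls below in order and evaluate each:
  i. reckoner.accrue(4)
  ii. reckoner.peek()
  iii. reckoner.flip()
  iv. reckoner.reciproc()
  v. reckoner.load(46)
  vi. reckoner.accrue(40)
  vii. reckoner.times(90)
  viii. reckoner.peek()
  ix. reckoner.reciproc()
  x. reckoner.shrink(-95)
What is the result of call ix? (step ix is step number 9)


I run reckoner.accrue with x: 4, → 4.
Calling reckoner.peek: 4.
I invoke reckoner.flip(): -4.
Next I call reckoner.reciproc(), → -1/4.
Calling reckoner.load with x: 46, yielding 46.
Using reckoner.accrue with x: 40, and get 86.
Next I call reckoner.times with x: 90, and see 7740.
Then reckoner.peek(), yielding 7740.
I run reckoner.reciproc: 1/7740.
Calling reckoner.shrink with x: -95, → 735301/7740.

Answer: 1/7740


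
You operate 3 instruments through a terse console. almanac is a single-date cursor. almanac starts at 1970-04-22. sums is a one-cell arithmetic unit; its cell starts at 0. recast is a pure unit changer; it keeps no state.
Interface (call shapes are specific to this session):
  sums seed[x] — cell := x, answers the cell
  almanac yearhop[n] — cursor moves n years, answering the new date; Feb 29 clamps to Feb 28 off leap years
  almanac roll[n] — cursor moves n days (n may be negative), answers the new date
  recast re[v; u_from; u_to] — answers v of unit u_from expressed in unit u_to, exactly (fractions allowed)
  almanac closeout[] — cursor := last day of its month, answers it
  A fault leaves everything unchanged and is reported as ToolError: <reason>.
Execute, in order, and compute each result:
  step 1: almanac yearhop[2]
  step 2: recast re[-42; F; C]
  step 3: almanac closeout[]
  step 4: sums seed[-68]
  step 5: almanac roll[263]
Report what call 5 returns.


Answer: 1973-01-18

Derivation:
-> almanac yearhop(n→2)
<- 1972-04-22
-> recast re(v→-42, u_from→F, u_to→C)
<- -370/9
-> almanac closeout()
<- 1972-04-30
-> sums seed(x→-68)
<- -68
-> almanac roll(n→263)
<- 1973-01-18


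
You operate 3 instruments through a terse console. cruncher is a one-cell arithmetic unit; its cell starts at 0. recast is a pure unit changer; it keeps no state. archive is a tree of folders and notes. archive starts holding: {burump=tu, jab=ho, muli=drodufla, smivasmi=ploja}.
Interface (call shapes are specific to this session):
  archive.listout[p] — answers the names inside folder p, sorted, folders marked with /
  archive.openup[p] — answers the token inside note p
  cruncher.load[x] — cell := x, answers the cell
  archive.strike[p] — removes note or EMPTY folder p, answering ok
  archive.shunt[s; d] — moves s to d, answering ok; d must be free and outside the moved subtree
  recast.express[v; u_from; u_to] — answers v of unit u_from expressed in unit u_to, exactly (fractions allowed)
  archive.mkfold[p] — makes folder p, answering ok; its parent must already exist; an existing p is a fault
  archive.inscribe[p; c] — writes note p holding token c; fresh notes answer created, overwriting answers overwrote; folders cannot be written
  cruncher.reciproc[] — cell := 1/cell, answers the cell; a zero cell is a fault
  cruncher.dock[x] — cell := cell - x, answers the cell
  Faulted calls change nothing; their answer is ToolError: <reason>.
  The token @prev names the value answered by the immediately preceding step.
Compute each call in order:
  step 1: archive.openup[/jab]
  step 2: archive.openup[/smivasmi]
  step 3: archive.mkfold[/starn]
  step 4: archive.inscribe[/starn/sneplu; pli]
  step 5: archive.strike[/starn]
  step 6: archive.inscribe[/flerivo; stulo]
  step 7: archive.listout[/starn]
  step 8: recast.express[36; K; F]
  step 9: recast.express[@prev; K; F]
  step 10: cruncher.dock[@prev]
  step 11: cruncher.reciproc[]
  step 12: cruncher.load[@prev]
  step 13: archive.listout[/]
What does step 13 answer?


Answer: [burump, flerivo, jab, muli, smivasmi, starn/]

Derivation:
# openup(p=/jab) == ho
# openup(p=/smivasmi) == ploja
# mkfold(p=/starn) == ok
# inscribe(p=/starn/sneplu, c=pli) == created
# strike(p=/starn) == ToolError: not empty
# inscribe(p=/flerivo, c=stulo) == created
# listout(p=/starn) == [sneplu]
# express(v=36, u_from=K, u_to=F) == -39487/100
# express(v=@prev, u_from=K, u_to=F) == -292609/250
# dock(x=@prev) == 292609/250
# reciproc() == 250/292609
# load(x=@prev) == 250/292609
# listout(p=/) == [burump, flerivo, jab, muli, smivasmi, starn/]


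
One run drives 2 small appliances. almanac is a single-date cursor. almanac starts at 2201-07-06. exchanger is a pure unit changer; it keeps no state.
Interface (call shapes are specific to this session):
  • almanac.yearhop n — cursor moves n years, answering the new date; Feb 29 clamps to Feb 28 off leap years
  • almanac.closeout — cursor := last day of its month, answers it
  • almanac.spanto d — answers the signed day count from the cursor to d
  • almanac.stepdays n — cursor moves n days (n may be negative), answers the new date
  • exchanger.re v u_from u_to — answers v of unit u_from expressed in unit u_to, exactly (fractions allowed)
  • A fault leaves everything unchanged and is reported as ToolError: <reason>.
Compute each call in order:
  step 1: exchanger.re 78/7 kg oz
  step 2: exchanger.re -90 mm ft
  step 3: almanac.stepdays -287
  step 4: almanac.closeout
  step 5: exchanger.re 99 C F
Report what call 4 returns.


Now I run re on 78/7, kg, oz, and get 124800000000/317514659.
I invoke re on -90, mm, ft, giving -75/254.
I invoke stepdays on -287, and observe 2200-09-22.
Then closeout(), giving 2200-09-30.
Invoking re on 99, C, F, yielding 1051/5.

Answer: 2200-09-30


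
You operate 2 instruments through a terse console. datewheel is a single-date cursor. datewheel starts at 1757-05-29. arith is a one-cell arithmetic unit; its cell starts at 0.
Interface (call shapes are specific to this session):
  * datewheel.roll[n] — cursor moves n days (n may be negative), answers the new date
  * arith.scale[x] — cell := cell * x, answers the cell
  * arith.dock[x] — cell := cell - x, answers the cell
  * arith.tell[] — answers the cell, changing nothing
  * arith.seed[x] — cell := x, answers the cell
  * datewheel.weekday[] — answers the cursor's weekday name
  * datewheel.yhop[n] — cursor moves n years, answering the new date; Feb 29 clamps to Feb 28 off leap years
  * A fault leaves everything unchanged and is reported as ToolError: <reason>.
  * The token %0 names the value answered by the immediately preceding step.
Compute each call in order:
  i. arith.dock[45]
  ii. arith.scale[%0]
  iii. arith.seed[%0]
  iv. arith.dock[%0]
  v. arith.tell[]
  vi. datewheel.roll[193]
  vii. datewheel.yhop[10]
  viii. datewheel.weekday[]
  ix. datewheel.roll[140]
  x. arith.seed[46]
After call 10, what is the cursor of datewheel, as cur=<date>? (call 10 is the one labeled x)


I call dock on x='45', yielding -45.
Invoking scale on x='%0', and see 2025.
Now I run seed on x='%0', and observe 2025.
I use dock on x='%0', yielding 0.
Then tell, → 0.
Then roll on n='193', which returns 1757-12-08.
I invoke yhop on n='10', yielding 1767-12-08.
Next I call weekday(), — result: Tuesday.
Using roll on n='140', yielding 1768-04-26.
Using seed on x='46', giving 46.

Answer: cur=1768-04-26
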